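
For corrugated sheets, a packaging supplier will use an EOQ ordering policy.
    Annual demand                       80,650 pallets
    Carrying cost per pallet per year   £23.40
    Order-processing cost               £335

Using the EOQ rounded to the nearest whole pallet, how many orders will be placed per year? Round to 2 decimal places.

2DS/H = 2·80,650·335/23.4 = 2,309,209.40
EOQ = √2,309,209.40 ≈ 1,519.61 → Q = 1,520
N = D/Q = 80,650/1,520 ≈ 53.059 orders/yr

53.06 orders per year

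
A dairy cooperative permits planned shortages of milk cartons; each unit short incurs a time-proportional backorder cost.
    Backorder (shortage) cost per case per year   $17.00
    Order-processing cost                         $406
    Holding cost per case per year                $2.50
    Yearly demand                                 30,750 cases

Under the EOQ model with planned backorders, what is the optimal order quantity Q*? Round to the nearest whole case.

Q* = √(2DS/H) · √((H + b)/b)
   = √(2 × 30,750 × 406 / 2.5) · √((2.5 + 17) / 17)
   = 3,160.316 × 1.0710 ≈ 3,384.73

3,385 cases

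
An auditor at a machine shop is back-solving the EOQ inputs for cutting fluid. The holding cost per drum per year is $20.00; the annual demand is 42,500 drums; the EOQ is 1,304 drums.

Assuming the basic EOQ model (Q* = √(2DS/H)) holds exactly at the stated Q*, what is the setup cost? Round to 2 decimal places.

$400.10

From Q* = √(2DS/H) ⇒ Q*² = 2DS/H.
S = Q²H / (2D) = 1,304² × 20 / (2 × 42,500) = 400.0979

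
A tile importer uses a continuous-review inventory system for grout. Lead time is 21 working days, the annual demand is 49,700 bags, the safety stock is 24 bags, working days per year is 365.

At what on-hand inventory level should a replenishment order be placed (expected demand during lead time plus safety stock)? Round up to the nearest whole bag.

Daily demand d = 49,700 / 365 = 136.164 bags/day
Demand during lead time = 136.164 × 21 = 2,859.45
Reorder point = 2,859.45 + 24 = 2,883.45 → round up

2,884 bags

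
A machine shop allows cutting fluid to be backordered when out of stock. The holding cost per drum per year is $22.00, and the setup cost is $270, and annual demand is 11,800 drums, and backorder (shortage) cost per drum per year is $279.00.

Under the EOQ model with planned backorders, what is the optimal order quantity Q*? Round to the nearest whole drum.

Q* = √(2DS/H) · √((H + b)/b)
   = √(2 × 11,800 × 270 / 22) · √((22 + 279) / 279)
   = 538.179 × 1.0387 ≈ 558.99

559 drums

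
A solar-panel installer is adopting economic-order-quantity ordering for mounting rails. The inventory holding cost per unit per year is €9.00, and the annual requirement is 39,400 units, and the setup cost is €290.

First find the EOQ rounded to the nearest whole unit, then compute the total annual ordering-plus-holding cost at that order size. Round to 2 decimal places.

€14,341.13

Q* = √(2·D·S / H) = √(2·39,400·290 / 9) = √2,539,111.1 ≈ 1,593.46 → Q = 1,593 units
Ordering: D/Q × S = 39,400/1,593 × €290 = €7,172.63
Holding:  Q/2 × H = 1,593/2 × €9 = €7,168.50
Total = €7,172.63 + €7,168.50 = €14,341.13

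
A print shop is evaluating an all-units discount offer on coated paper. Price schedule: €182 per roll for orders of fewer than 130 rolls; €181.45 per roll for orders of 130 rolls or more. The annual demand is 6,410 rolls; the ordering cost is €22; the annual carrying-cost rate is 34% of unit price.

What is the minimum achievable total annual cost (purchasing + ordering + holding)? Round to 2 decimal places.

H₁ = 34%×€182 = €61.8800;  H₂ = 34%×€181.45 = €61.6930
EOQ₁ = √(2×6,410×22/61.8800) = 67.51  (< 130, feasible at tier 1)
EOQ₂ = √(2×6,410×22/61.6930) = 67.61  (< 130 → use Q = 130 at tier-2 price)
TC(tier 1 (EOQ₁), Q≈67.5) = €1,170,797.64
TC(tier 2, Q≈130.0) = €1,168,189.31
Minimum at tier 2: €1,168,189.31

€1,168,189.31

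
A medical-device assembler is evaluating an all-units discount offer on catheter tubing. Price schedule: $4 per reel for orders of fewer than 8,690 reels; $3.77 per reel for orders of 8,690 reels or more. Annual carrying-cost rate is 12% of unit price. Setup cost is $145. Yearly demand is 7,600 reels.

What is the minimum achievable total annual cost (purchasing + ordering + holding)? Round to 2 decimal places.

$30,744.49

H₁ = 12%×$4 = $0.4800;  H₂ = 12%×$3.77 = $0.4524
EOQ₁ = √(2×7,600×145/0.4800) = 2,142.82  (< 8,690, feasible at tier 1)
EOQ₂ = √(2×7,600×145/0.4524) = 2,207.21  (< 8,690 → use Q = 8,690 at tier-2 price)
TC(tier 1 (EOQ₁), Q≈2,142.8) = $31,428.55
TC(tier 2, Q≈8,690.0) = $30,744.49
Minimum at tier 2: $30,744.49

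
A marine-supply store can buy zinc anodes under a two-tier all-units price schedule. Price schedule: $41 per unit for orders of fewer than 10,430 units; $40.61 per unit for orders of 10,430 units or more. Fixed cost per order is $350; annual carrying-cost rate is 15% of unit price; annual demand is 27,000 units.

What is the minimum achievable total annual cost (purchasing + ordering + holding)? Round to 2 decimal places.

H₁ = 15%×$41 = $6.1500;  H₂ = 15%×$40.61 = $6.0915
EOQ₁ = √(2×27,000×350/6.1500) = 1,753.05  (< 10,430, feasible at tier 1)
EOQ₂ = √(2×27,000×350/6.0915) = 1,761.44  (< 10,430 → use Q = 10,430 at tier-2 price)
TC(tier 1 (EOQ₁), Q≈1,753.0) = $1,117,781.23
TC(tier 2, Q≈10,430.0) = $1,129,143.21
Minimum at tier 1 (EOQ₁): $1,117,781.23

$1,117,781.23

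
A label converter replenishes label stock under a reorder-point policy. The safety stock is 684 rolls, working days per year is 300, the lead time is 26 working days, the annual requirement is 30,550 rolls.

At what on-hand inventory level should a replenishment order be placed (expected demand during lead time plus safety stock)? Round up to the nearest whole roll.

3,332 rolls

Daily demand d = 30,550 / 300 = 101.833 rolls/day
Demand during lead time = 101.833 × 26 = 2,647.67
Reorder point = 2,647.67 + 684 = 3,331.67 → round up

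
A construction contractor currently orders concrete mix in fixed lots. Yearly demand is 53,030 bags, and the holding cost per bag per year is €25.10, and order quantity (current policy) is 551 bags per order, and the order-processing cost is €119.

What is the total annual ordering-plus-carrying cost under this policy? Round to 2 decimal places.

€18,367.99

Orders/yr = 53,030/551 = 96.243; ordering cost = 96.243 × €119 = €11,452.94
Average inventory = 551/2 = 275.5; holding cost = 275.5 × €25.1 = €6,915.05
Total = €11,452.94 + €6,915.05 = €18,367.99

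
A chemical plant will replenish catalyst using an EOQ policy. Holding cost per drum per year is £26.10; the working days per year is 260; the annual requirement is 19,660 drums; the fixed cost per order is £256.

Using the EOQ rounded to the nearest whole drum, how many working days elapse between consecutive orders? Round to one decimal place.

Optimal lot size Q* = (2 × 19,660 × £256 / £26.1)^½ ≈ 621.02 → Q = 621 drums
T = Q/D × 260 days = 621/19,660 × 260 = 8.213 days

8.2 days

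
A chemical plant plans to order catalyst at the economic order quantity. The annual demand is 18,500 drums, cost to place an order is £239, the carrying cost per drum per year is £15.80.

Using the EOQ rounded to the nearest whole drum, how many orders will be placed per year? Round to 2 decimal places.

2DS/H = 2·18,500·239/15.8 = 559,683.54
EOQ = √559,683.54 ≈ 748.12 → Q = 748
N = D/Q = 18,500/748 ≈ 24.733 orders/yr

24.73 orders per year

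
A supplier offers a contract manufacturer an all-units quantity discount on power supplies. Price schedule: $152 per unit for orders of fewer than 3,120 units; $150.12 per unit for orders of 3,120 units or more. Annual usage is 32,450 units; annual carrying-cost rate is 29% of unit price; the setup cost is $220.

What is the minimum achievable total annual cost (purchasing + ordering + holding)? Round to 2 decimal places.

H₁ = 29%×$152 = $44.0800;  H₂ = 29%×$150.12 = $43.5348
EOQ₁ = √(2×32,450×220/44.0800) = 569.13  (< 3,120, feasible at tier 1)
EOQ₂ = √(2×32,450×220/43.5348) = 572.68  (< 3,120 → use Q = 3,120 at tier-2 price)
TC(tier 1 (EOQ₁), Q≈569.1) = $4,957,487.33
TC(tier 2, Q≈3,120.0) = $4,941,596.43
Minimum at tier 2: $4,941,596.43

$4,941,596.43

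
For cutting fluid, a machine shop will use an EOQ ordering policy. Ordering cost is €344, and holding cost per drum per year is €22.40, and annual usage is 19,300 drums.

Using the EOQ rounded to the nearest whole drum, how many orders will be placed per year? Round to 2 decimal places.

Optimal lot size Q* = (2 × 19,300 × €344 / €22.4)^½ ≈ 769.93 → Q = 770
Orders per year = D/Q = 19,300 / 770 = 25.065

25.06 orders per year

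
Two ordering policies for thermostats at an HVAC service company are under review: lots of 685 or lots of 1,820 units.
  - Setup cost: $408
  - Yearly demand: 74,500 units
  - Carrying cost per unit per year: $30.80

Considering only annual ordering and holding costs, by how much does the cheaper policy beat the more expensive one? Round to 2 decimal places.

Annual cost at Q: ordering D·S/Q plus holding Q·H/2.
TC(685) = (74,500/685)×408 + (685/2)×30.8 = $54,922.72
TC(1,820) = (74,500/1,820)×408 + (1,820/2)×30.8 = $44,729.10
Cheaper: Q = 1,820.  Difference = $10,193.62

$10,193.62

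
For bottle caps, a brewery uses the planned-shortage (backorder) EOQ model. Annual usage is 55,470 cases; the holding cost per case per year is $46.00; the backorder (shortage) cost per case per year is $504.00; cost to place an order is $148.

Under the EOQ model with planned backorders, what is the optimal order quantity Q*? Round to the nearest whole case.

Basic EOQ = √(2·55,470·148/46) = 597.442
Backorder adjustment √((H+b)/b) = √((46+504)/504) = 1.0446
Q* = 597.442 × 1.0446 ≈ 624.11

624 cases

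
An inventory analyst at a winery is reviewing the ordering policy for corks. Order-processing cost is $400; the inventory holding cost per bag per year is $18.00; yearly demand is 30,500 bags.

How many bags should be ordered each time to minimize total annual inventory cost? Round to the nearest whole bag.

1,164 bags

Q* = √(2·D·S / H) = √(2·30,500·400 / 18) = √1,355,555.6 ≈ 1,164.28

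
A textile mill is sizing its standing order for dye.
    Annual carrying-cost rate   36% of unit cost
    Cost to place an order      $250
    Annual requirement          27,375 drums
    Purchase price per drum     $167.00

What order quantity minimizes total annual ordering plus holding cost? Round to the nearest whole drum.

Carrying cost H = $167 × 36% = $60.1200/drum/yr
EOQ = √(2DS/H) = √(2 × 27,375 × 250 / 60.12)
    = √(227,669.66) ≈ 477.15

477 drums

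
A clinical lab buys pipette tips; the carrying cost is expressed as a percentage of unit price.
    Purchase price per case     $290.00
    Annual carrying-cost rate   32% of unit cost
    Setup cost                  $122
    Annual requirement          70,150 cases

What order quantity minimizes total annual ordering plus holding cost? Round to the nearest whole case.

Holding cost per case per year: H = 32% × $290 = $92.8000
Optimal lot size Q* = (2 × 70,150 × $122 / $92.8)^½ ≈ 429.47

429 cases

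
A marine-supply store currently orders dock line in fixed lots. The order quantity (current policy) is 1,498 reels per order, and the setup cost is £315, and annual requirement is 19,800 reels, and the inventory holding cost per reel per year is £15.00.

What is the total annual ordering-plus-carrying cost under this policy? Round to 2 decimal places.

£15,398.55

Orders/yr = 19,800/1,498 = 13.218; ordering cost = 13.218 × £315 = £4,163.55
Average inventory = 1,498/2 = 749; holding cost = 749 × £15 = £11,235.00
Total = £4,163.55 + £11,235.00 = £15,398.55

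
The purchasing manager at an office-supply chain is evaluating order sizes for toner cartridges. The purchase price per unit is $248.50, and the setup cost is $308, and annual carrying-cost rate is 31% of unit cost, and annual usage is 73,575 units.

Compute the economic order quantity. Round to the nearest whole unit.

Carrying cost H = $248.5 × 31% = $77.0350/unit/yr
Q* = √(2·D·S / H) = √(2·73,575·308 / 77.035) = √588,332.6 ≈ 767.03

767 units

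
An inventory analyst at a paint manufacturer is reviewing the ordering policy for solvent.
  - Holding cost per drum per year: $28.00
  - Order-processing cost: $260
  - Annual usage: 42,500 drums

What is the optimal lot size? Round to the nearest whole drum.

Optimal lot size Q* = (2 × 42,500 × $260 / $28)^½ ≈ 888.42

888 drums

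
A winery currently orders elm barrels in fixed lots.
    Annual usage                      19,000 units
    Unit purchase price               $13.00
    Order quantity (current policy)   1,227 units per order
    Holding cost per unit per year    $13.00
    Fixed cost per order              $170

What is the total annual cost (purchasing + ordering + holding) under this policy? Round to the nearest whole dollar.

Ordering: D/Q × S = 19,000/1,227 × $170 = $2,632.44
Holding:  Q/2 × H = 1,227/2 × $13 = $7,975.50
Purchase cost = D·C = 19,000 × 13 = $247,000.00
Total = $2,632.44 + $7,975.50 + $247,000.00 = $257,607.94

$257,608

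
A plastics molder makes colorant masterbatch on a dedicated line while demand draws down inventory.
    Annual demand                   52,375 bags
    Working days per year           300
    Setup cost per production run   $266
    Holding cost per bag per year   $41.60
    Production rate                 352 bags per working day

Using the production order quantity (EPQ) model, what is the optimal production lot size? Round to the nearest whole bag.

1,153 bags

Daily demand d = 52,375/300 = 174.583; p = 352; 1 − d/p = 0.50402
EPQ = √(2DS / (H(1 − d/p)))
    = √(2 × 52,375 × 266 / (41.6 × 0.50402)) ≈ 1,152.78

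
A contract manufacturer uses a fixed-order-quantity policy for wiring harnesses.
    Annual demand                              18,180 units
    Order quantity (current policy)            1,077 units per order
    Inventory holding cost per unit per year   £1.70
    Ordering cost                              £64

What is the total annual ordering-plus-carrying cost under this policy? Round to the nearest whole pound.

Ordering: D/Q × S = 18,180/1,077 × £64 = £1,080.33
Holding:  Q/2 × H = 1,077/2 × £1.7 = £915.45
Total = £1,080.33 + £915.45 = £1,995.78

£1,996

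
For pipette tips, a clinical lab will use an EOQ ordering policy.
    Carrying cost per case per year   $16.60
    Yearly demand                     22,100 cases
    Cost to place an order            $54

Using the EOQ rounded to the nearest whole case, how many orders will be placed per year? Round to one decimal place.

58.3 orders per year

Q* = √(2·D·S / H) = √(2·22,100·54 / 16.6) = √143,783.1 ≈ 379.19 → Q = 379
N = D/Q = 22,100/379 ≈ 58.311 orders/yr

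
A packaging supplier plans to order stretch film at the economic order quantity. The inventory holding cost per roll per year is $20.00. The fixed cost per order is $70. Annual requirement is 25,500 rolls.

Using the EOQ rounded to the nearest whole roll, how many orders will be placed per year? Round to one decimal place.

2DS/H = 2·25,500·70/20 = 178,500.00
EOQ = √178,500.00 ≈ 422.49 → Q = 422
Orders per year = D/Q = 25,500 / 422 = 60.427

60.4 orders per year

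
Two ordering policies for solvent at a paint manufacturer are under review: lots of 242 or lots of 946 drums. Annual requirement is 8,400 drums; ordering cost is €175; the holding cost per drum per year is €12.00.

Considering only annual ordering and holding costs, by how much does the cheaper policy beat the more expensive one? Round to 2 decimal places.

€296.47

Annual cost at Q: ordering D·S/Q plus holding Q·H/2.
TC(242) = (8,400/242)×175 + (242/2)×12 = €7,526.38
TC(946) = (8,400/946)×175 + (946/2)×12 = €7,229.91
Cheaper: Q = 946.  Difference = €296.47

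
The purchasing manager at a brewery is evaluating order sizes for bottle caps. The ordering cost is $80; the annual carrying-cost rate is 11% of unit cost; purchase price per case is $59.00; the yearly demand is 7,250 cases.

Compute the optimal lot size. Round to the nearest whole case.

423 cases

Carrying cost H = $59 × 11% = $6.4900/case/yr
Q* = √(2·D·S / H) = √(2·7,250·80 / 6.49) = √178,736.5 ≈ 422.77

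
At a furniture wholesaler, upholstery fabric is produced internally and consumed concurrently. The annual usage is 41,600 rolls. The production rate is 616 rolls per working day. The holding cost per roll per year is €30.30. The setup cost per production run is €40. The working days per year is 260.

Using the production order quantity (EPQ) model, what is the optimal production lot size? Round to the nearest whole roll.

d = 41,600/260 = 160.0000 rolls/day;  effective holding cost H(1 − d/p) = 30.3·(1 − 160.0000/616) = 22.42987
Q* = √(2DS / H_eff) = √(2·41,600·40 / 22.42987) ≈ 385.19

385 rolls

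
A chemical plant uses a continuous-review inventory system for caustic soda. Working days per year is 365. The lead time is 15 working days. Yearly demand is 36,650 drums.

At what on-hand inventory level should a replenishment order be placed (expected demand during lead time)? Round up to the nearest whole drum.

1,507 drums

Daily demand d = 36,650 / 365 = 100.411 drums/day
Demand during lead time = 100.411 × 15 = 1,506.16
Reorder point = 1,506.16 → round up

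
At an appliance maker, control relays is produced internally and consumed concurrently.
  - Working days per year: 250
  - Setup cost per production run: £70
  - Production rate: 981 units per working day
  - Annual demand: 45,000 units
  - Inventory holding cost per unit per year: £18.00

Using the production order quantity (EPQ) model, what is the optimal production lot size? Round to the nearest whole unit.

Daily demand d = 45,000/250 = 180.000; p = 981; 1 − d/p = 0.81651
EPQ = √(2DS / (H(1 − d/p)))
    = √(2 × 45,000 × 70 / (18 × 0.81651)) ≈ 654.71

655 units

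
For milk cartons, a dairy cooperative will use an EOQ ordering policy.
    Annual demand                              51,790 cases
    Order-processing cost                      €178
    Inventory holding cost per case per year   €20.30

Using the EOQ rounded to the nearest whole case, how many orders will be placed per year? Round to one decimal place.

54.3 orders per year

Optimal lot size Q* = (2 × 51,790 × €178 / €20.3)^½ ≈ 953.02 → Q = 953
N = D/Q = 51,790/953 ≈ 54.344 orders/yr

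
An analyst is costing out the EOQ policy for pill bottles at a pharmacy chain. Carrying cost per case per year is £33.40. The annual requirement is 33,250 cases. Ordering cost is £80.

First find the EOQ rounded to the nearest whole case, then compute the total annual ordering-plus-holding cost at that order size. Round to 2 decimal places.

EOQ = √(2DS/H) = √(2 × 33,250 × 80 / 33.4)
    = √(159,281.44) ≈ 399.10 → Q = 399 cases
Orders/yr = 33,250/399 = 83.333; ordering cost = 83.333 × £80 = £6,666.67
Average inventory = 399/2 = 199.5; holding cost = 199.5 × £33.4 = £6,663.30
Total = £6,666.67 + £6,663.30 = £13,329.97

£13,329.97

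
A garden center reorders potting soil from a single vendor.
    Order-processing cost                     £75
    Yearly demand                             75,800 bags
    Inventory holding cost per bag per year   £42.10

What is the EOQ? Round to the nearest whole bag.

520 bags

2DS/H = 2·75,800·75/42.1 = 270,071.26
EOQ = √270,071.26 ≈ 519.68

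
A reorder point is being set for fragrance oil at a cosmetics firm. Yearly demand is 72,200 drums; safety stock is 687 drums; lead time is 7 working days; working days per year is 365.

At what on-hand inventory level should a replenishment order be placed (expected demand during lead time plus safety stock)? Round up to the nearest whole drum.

Daily demand d = 72,200 / 365 = 197.808 drums/day
Demand during lead time = 197.808 × 7 = 1,384.66
Reorder point = 1,384.66 + 687 = 2,071.66 → round up

2,072 drums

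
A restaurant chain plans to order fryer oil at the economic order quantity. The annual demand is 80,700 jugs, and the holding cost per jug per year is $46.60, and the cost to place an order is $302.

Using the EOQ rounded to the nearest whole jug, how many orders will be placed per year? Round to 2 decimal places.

Optimal lot size Q* = (2 × 80,700 × $302 / $46.6)^½ ≈ 1,022.73 → Q = 1,023
Orders per year = D/Q = 80,700 / 1,023 = 78.886

78.89 orders per year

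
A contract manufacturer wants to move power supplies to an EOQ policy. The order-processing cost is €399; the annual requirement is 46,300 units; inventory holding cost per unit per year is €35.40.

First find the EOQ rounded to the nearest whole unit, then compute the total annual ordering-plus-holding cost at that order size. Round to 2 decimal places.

EOQ = √(2DS/H) = √(2 × 46,300 × 399 / 35.4)
    = √(1,043,711.86) ≈ 1,021.62 → Q = 1,022 units
Annual ordering cost = (D/Q)·S = (46,300/1,022) × 399 = €18,076.03
Annual holding cost  = (Q/2)·H = (1,022/2) × 35.4 = €18,089.40
Total = €18,076.03 + €18,089.40 = €36,165.43

€36,165.43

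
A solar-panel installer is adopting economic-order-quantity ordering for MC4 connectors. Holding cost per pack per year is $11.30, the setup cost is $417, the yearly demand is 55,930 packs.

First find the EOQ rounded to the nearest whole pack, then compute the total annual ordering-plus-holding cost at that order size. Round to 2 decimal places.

2DS/H = 2·55,930·417/11.3 = 4,127,930.97
EOQ = √4,127,930.97 ≈ 2,031.73 → Q = 2,032 packs
Orders/yr = 55,930/2,032 = 27.525; ordering cost = 27.525 × $417 = $11,477.76
Average inventory = 2,032/2 = 1016; holding cost = 1016 × $11.3 = $11,480.80
Total = $11,477.76 + $11,480.80 = $22,958.56

$22,958.56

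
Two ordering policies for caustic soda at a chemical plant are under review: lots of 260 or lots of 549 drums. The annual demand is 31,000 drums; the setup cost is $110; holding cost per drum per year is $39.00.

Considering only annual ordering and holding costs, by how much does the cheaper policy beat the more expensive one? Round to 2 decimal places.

Annual cost at Q: ordering D·S/Q plus holding Q·H/2.
TC(260) = (31,000/260)×110 + (260/2)×39 = $18,185.38
TC(549) = (31,000/549)×110 + (549/2)×39 = $16,916.79
Cheaper: Q = 549.  Difference = $1,268.59

$1,268.59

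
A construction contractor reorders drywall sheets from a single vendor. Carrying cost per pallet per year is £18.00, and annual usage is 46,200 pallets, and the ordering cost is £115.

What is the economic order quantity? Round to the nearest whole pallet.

Optimal lot size Q* = (2 × 46,200 × £115 / £18)^½ ≈ 768.33

768 pallets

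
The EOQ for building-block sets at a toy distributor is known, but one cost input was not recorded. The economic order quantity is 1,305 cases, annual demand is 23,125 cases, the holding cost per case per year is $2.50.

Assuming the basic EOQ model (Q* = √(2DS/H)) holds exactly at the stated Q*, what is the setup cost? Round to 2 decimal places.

$92.06

EOQ relation: Q² = 2DS/H, so rearrange for the unknown.
S = Q²H / (2D) = 1,305² × 2.5 / (2 × 23,125) = 92.0554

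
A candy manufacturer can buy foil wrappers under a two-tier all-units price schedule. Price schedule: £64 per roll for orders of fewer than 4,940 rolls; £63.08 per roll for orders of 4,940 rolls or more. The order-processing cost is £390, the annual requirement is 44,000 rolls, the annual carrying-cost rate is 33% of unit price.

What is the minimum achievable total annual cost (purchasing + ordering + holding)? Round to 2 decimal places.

£2,830,410.19

H₁ = 33%×£64 = £21.1200;  H₂ = 33%×£63.08 = £20.8164
EOQ₁ = √(2×44,000×390/21.1200) = 1,274.75  (< 4,940, feasible at tier 1)
EOQ₂ = √(2×44,000×390/20.8164) = 1,284.02  (< 4,940 → use Q = 4,940 at tier-2 price)
TC(tier 1 (EOQ₁), Q≈1,274.8) = £2,842,922.82
TC(tier 2, Q≈4,940.0) = £2,830,410.19
Minimum at tier 2: £2,830,410.19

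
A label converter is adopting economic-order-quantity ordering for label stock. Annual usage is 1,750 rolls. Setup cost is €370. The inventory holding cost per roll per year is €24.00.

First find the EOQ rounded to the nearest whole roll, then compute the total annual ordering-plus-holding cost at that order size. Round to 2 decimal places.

Optimal lot size Q* = (2 × 1,750 × €370 / €24)^½ ≈ 232.29 → Q = 232 rolls
Ordering: D/Q × S = 1,750/232 × €370 = €2,790.95
Holding:  Q/2 × H = 232/2 × €24 = €2,784.00
Total = €2,790.95 + €2,784.00 = €5,574.95

€5,574.95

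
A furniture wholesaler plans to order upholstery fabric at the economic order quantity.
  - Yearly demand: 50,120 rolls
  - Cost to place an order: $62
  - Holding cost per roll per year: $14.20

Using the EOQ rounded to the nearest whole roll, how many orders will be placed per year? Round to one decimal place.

75.7 orders per year

2DS/H = 2·50,120·62/14.2 = 437,667.61
EOQ = √437,667.61 ≈ 661.56 → Q = 662
Orders per year = D/Q = 50,120 / 662 = 75.710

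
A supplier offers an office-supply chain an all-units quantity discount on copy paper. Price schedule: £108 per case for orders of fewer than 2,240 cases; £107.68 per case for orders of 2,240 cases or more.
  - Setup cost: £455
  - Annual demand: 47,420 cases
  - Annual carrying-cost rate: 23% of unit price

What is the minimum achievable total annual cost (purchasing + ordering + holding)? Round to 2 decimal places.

£5,143,556.16

H₁ = 23%×£108 = £24.8400;  H₂ = 23%×£107.68 = £24.7664
EOQ₁ = √(2×47,420×455/24.8400) = 1,318.03  (< 2,240, feasible at tier 1)
EOQ₂ = √(2×47,420×455/24.7664) = 1,319.99  (< 2,240 → use Q = 2,240 at tier-2 price)
TC(tier 1 (EOQ₁), Q≈1,318.0) = £5,154,099.89
TC(tier 2, Q≈2,240.0) = £5,143,556.16
Minimum at tier 2: £5,143,556.16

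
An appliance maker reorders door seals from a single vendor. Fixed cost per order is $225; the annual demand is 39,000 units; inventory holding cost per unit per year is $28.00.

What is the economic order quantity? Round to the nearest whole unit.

792 units

EOQ = √(2DS/H) = √(2 × 39,000 × 225 / 28)
    = √(626,785.71) ≈ 791.70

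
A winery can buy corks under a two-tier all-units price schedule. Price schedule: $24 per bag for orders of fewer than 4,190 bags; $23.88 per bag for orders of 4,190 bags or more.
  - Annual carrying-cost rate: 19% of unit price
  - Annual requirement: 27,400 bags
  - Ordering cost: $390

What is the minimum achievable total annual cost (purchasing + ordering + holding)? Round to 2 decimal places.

$666,367.79

H₁ = 19%×$24 = $4.5600;  H₂ = 19%×$23.88 = $4.5372
EOQ₁ = √(2×27,400×390/4.5600) = 2,164.91  (< 4,190, feasible at tier 1)
EOQ₂ = √(2×27,400×390/4.5372) = 2,170.34  (< 4,190 → use Q = 4,190 at tier-2 price)
TC(tier 1 (EOQ₁), Q≈2,164.9) = $667,472.00
TC(tier 2, Q≈4,190.0) = $666,367.79
Minimum at tier 2: $666,367.79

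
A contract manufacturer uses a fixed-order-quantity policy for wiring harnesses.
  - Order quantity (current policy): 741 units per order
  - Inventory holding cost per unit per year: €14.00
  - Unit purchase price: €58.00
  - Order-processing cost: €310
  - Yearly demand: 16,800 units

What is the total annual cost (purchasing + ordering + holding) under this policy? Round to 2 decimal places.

Orders/yr = 16,800/741 = 22.672; ordering cost = 22.672 × €310 = €7,028.34
Average inventory = 741/2 = 370.5; holding cost = 370.5 × €14 = €5,187.00
Purchase cost = D·C = 16,800 × 58 = €974,400.00
Total = €7,028.34 + €5,187.00 + €974,400.00 = €986,615.34

€986,615.34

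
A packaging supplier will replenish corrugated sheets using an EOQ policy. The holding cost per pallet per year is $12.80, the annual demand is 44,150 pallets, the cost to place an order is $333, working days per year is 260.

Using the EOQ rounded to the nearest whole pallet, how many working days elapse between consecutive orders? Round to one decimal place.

8.9 days

2DS/H = 2·44,150·333/12.8 = 2,297,179.69
EOQ = √2,297,179.69 ≈ 1,515.64 → Q = 1,516 pallets
Days between orders = 260 / (D/Q) = 260 / 29.123 ≈ 8.928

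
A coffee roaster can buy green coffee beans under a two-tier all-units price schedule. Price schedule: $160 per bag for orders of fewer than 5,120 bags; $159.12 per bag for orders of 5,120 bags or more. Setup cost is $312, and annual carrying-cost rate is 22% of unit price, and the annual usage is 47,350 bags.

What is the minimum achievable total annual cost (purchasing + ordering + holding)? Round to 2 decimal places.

$7,608,249.55

H₁ = 22%×$160 = $35.2000;  H₂ = 22%×$159.12 = $35.0064
EOQ₁ = √(2×47,350×312/35.2000) = 916.18  (< 5,120, feasible at tier 1)
EOQ₂ = √(2×47,350×312/35.0064) = 918.71  (< 5,120 → use Q = 5,120 at tier-2 price)
TC(tier 1 (EOQ₁), Q≈916.2) = $7,608,249.55
TC(tier 2, Q≈5,120.0) = $7,626,833.77
Minimum at tier 1 (EOQ₁): $7,608,249.55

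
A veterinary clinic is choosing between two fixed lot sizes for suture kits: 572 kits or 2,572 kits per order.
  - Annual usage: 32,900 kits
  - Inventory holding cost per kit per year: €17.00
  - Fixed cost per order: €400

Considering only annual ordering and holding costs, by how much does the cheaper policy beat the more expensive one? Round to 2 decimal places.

Annual cost at Q: ordering D·S/Q plus holding Q·H/2.
TC(572) = (32,900/572)×400 + (572/2)×17 = €27,868.99
TC(2,572) = (32,900/2,572)×400 + (2,572/2)×17 = €26,978.64
Cheaper: Q = 2,572.  Difference = €890.35

€890.35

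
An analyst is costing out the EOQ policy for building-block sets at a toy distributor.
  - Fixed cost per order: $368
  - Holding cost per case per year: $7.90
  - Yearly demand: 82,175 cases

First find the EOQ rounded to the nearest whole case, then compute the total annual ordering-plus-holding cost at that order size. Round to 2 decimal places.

Optimal lot size Q* = (2 × 82,175 × $368 / $7.9)^½ ≈ 2,766.91 → Q = 2,767 cases
Orders/yr = 82,175/2,767 = 29.698; ordering cost = 29.698 × $368 = $10,928.95
Average inventory = 2,767/2 = 1383.5; holding cost = 1383.5 × $7.9 = $10,929.65
Total = $10,928.95 + $10,929.65 = $21,858.60

$21,858.60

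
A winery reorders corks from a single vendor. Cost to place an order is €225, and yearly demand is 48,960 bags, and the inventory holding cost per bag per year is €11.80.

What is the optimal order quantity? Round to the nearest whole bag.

1,366 bags

Q* = √(2·D·S / H) = √(2·48,960·225 / 11.8) = √1,867,118.6 ≈ 1,366.43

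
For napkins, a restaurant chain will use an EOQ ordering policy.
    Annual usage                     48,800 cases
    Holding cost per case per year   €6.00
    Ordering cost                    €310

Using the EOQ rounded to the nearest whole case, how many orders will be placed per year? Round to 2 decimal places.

21.73 orders per year

EOQ = √(2DS/H) = √(2 × 48,800 × 310 / 6)
    = √(5,042,666.67) ≈ 2,245.59 → Q = 2,246
Orders per year = D/Q = 48,800 / 2,246 = 21.728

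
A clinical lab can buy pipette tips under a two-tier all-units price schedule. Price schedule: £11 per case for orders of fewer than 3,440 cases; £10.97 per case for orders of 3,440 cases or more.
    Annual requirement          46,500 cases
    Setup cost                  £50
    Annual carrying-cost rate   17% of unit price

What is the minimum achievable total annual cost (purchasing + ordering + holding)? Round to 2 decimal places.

H₁ = 17%×£11 = £1.8700;  H₂ = 17%×£10.97 = £1.8649
EOQ₁ = √(2×46,500×50/1.8700) = 1,576.91  (< 3,440, feasible at tier 1)
EOQ₂ = √(2×46,500×50/1.8649) = 1,579.06  (< 3,440 → use Q = 3,440 at tier-2 price)
TC(tier 1 (EOQ₁), Q≈1,576.9) = £514,448.81
TC(tier 2, Q≈3,440.0) = £513,988.50
Minimum at tier 2: £513,988.50

£513,988.50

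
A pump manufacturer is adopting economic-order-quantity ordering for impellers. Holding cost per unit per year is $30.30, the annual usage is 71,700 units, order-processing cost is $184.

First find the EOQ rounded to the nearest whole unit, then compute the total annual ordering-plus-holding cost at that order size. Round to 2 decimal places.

$28,275.14

2DS/H = 2·71,700·184/30.3 = 870,811.88
EOQ = √870,811.88 ≈ 933.17 → Q = 933 units
Annual ordering cost = (D/Q)·S = (71,700/933) × 184 = $14,140.19
Annual holding cost  = (Q/2)·H = (933/2) × 30.3 = $14,134.95
Total = $14,140.19 + $14,134.95 = $28,275.14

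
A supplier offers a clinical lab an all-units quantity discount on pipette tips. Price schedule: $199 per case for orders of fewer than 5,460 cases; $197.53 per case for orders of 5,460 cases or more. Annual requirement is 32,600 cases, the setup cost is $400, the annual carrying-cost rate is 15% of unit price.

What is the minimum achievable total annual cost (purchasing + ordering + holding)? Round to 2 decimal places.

$6,515,301.40

H₁ = 15%×$199 = $29.8500;  H₂ = 15%×$197.53 = $29.6295
EOQ₁ = √(2×32,600×400/29.8500) = 934.72  (< 5,460, feasible at tier 1)
EOQ₂ = √(2×32,600×400/29.6295) = 938.19  (< 5,460 → use Q = 5,460 at tier-2 price)
TC(tier 1 (EOQ₁), Q≈934.7) = $6,515,301.40
TC(tier 2, Q≈5,460.0) = $6,522,754.81
Minimum at tier 1 (EOQ₁): $6,515,301.40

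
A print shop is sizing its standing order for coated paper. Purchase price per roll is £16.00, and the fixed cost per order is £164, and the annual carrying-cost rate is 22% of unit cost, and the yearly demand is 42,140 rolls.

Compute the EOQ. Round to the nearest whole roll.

H = i·C = 0.22 × £16 = £3.5200 per roll-year
2DS/H = 2·42,140·164/3.52 = 3,926,681.82
EOQ = √3,926,681.82 ≈ 1,981.59

1,982 rolls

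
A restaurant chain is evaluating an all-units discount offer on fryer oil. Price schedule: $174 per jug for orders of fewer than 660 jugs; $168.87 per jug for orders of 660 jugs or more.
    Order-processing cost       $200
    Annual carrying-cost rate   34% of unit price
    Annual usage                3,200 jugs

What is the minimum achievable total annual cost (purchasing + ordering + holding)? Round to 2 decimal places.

$560,300.91

H₁ = 34%×$174 = $59.1600;  H₂ = 34%×$168.87 = $57.4158
EOQ₁ = √(2×3,200×200/59.1600) = 147.09  (< 660, feasible at tier 1)
EOQ₂ = √(2×3,200×200/57.4158) = 149.31  (< 660 → use Q = 660 at tier-2 price)
TC(tier 1 (EOQ₁), Q≈147.1) = $565,502.00
TC(tier 2, Q≈660.0) = $560,300.91
Minimum at tier 2: $560,300.91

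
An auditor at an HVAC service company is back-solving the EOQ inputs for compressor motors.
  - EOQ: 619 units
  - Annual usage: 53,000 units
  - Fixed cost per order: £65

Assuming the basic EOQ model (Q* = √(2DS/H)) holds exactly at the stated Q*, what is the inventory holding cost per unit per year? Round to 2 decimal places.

£17.98

Since Q* = (2DS/H)^½, squaring gives Q*²·H = 2DS.
H = 2DS / Q² = 2 × 53,000 × 65 / 619² = 17.9820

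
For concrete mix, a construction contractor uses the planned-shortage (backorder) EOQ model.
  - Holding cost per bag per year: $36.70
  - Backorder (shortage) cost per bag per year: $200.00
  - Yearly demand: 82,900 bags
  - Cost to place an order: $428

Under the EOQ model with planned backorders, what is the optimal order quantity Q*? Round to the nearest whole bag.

1,513 bags

Basic EOQ = √(2·82,900·428/36.7) = 1,390.532
Backorder adjustment √((H+b)/b) = √((36.7+200)/200) = 1.0879
Q* = 1,390.532 × 1.0879 ≈ 1,512.74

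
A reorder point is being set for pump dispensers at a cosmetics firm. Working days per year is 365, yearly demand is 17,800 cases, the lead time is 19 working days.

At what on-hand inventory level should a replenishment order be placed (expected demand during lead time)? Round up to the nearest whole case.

927 cases

Daily demand d = 17,800 / 365 = 48.767 cases/day
Demand during lead time = 48.767 × 19 = 926.58
Reorder point = 926.58 → round up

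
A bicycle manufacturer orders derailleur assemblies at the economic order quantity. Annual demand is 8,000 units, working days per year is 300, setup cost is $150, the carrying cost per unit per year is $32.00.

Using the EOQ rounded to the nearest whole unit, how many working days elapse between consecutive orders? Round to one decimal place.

Q* = √(2·D·S / H) = √(2·8,000·150 / 32) = √75,000.0 ≈ 273.86 → Q = 274 units
Days between orders = 300 / (D/Q) = 300 / 29.197 ≈ 10.275

10.3 days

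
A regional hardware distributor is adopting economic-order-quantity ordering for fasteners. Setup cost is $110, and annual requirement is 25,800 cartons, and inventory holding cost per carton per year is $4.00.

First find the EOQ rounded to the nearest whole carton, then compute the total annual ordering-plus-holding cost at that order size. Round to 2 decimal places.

$4,764.87

EOQ = √(2DS/H) = √(2 × 25,800 × 110 / 4)
    = √(1,419,000.00) ≈ 1,191.22 → Q = 1,191 cartons
Annual ordering cost = (D/Q)·S = (25,800/1,191) × 110 = $2,382.87
Annual holding cost  = (Q/2)·H = (1,191/2) × 4 = $2,382.00
Total = $2,382.87 + $2,382.00 = $4,764.87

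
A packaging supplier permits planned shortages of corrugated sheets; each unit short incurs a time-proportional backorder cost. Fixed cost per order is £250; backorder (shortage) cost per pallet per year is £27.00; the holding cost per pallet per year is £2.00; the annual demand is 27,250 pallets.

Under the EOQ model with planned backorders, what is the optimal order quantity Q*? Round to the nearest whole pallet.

2,705 pallets

Basic EOQ = √(2·27,250·250/2) = 2,610.077
Backorder adjustment √((H+b)/b) = √((2+27)/27) = 1.0364
Q* = 2,610.077 × 1.0364 ≈ 2,705.02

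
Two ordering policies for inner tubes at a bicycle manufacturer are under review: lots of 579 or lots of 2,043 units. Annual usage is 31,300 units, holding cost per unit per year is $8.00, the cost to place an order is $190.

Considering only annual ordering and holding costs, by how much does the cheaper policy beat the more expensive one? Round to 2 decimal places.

$1,504.24

Annual cost at Q: ordering D·S/Q plus holding Q·H/2.
TC(579) = (31,300/579)×190 + (579/2)×8 = $12,587.16
TC(2,043) = (31,300/2,043)×190 + (2,043/2)×8 = $11,082.92
Cheaper: Q = 2,043.  Difference = $1,504.24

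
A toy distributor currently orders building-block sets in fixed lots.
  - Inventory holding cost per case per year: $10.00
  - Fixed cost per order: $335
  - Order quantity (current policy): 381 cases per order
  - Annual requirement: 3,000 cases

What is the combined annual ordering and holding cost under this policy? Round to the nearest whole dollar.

$4,543

Orders/yr = 3,000/381 = 7.874; ordering cost = 7.874 × $335 = $2,637.80
Average inventory = 381/2 = 190.5; holding cost = 190.5 × $10 = $1,905.00
Total = $2,637.80 + $1,905.00 = $4,542.80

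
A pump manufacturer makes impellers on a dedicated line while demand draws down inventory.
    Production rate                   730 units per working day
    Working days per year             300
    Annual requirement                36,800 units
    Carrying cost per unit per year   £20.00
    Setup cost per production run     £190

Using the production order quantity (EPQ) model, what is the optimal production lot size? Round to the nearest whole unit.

d = 36,800/300 = 122.6667 units/day;  effective holding cost H(1 − d/p) = 20·(1 − 122.6667/730) = 16.63927
Q* = √(2DS / H_eff) = √(2·36,800·190 / 16.63927) ≈ 916.75

917 units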